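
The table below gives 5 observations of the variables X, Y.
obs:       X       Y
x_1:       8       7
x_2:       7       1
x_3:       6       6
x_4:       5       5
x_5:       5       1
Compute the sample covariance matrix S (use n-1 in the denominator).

Step 1 — column means:
  mean(X) = (8 + 7 + 6 + 5 + 5) / 5 = 31/5 = 6.2
  mean(Y) = (7 + 1 + 6 + 5 + 1) / 5 = 20/5 = 4

Step 2 — sample covariance S[i,j] = (1/(n-1)) · Σ_k (x_{k,i} - mean_i) · (x_{k,j} - mean_j), with n-1 = 4.
  S[X,X] = ((1.8)·(1.8) + (0.8)·(0.8) + (-0.2)·(-0.2) + (-1.2)·(-1.2) + (-1.2)·(-1.2)) / 4 = 6.8/4 = 1.7
  S[X,Y] = ((1.8)·(3) + (0.8)·(-3) + (-0.2)·(2) + (-1.2)·(1) + (-1.2)·(-3)) / 4 = 5/4 = 1.25
  S[Y,Y] = ((3)·(3) + (-3)·(-3) + (2)·(2) + (1)·(1) + (-3)·(-3)) / 4 = 32/4 = 8

S is symmetric (S[j,i] = S[i,j]). Assembling:

S = [[1.7, 1.25],
 [1.25, 8]]


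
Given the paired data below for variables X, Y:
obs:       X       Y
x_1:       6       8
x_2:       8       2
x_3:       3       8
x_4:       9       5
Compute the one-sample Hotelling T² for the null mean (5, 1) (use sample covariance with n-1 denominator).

Step 1 — sample mean vector:
  mean(X) = (6 + 8 + 3 + 9) / 4 = 26/4 = 6.5
  mean(Y) = (8 + 2 + 8 + 5) / 4 = 23/4 = 5.75
  x̄ = (6.5, 5.75),  deviation x̄ - mu_0 = (6.5, 5.75) - (5, 1) = (1.5, 4.75).

Step 2 — sample covariance matrix, S[i,j] = (1/(n-1)) · Σ_k (x_{k,i} - mean_i) · (x_{k,j} - mean_j), divisor n-1 = 3:
  S[X,X] = ((-0.5)·(-0.5) + (1.5)·(1.5) + (-3.5)·(-3.5) + (2.5)·(2.5)) / 3 = 21/3 = 7
  S[X,Y] = ((-0.5)·(2.25) + (1.5)·(-3.75) + (-3.5)·(2.25) + (2.5)·(-0.75)) / 3 = -16.5/3 = -5.5
  S[Y,Y] = ((2.25)·(2.25) + (-3.75)·(-3.75) + (2.25)·(2.25) + (-0.75)·(-0.75)) / 3 = 24.75/3 = 8.25
  S = [[7, -5.5],
 [-5.5, 8.25]].

Step 3 — invert S. det(S) = 7·8.25 - (-5.5)² = 27.5.
  S^{-1} = (1/det) · [[d, -b], [-b, a]] = [[0.3, 0.2],
 [0.2, 0.2545]].

Step 4 — quadratic form (x̄ - mu_0)^T · S^{-1} · (x̄ - mu_0):
  S^{-1} · (x̄ - mu_0) = (1.4, 1.5091),
  (x̄ - mu_0)^T · [...] = (1.5)·(1.4) + (4.75)·(1.5091) = 9.2682.

Step 5 — scale by n: T² = 4 · 9.2682 = 37.0727.

T² ≈ 37.0727


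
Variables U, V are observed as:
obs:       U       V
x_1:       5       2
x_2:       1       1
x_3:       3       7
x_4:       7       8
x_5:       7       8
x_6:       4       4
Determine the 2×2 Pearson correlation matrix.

Step 1 — column means:
  mean(U) = (5 + 1 + 3 + 7 + 7 + 4) / 6 = 27/6 = 4.5
  mean(V) = (2 + 1 + 7 + 8 + 8 + 4) / 6 = 30/6 = 5

Step 2 — sample variances and covariances s[i,j] = (1/(n-1)) · Σ_k (x_{k,i} - mean_i) · (x_{k,j} - mean_j), with n-1 = 5:
  s[U,U] = ((0.5)·(0.5) + (-3.5)·(-3.5) + (-1.5)·(-1.5) + (2.5)·(2.5) + (2.5)·(2.5) + (-0.5)·(-0.5)) / 5 = 27.5/5 = 5.5
  s[U,V] = ((0.5)·(-3) + (-3.5)·(-4) + (-1.5)·(2) + (2.5)·(3) + (2.5)·(3) + (-0.5)·(-1)) / 5 = 25/5 = 5
  s[V,V] = ((-3)·(-3) + (-4)·(-4) + (2)·(2) + (3)·(3) + (3)·(3) + (-1)·(-1)) / 5 = 48/5 = 9.6
  Sample standard deviations s_i = √(s[i,i]):
  s(U) = √(5.5) = 2.3452
  s(V) = √(9.6) = 3.0984

Step 3 — r_{ij} = s_{ij} / (s_i · s_j):
  r[U,U] = 1 (diagonal).
  r[U,V] = 5 / (2.3452 · 3.0984) = 5 / 7.2664 = 0.6881
  r[V,V] = 1 (diagonal).

R is symmetric with unit diagonal. Assembling:

R = [[1, 0.6881],
 [0.6881, 1]]


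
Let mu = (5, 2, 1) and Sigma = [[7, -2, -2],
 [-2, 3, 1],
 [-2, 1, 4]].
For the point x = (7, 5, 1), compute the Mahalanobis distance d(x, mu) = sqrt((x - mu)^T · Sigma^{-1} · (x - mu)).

Step 1 — centre the observation: (x - mu) = (2, 3, 0).

Step 2 — invert Sigma (cofactor / det for 3×3, or solve directly):
  Sigma^{-1} = [[0.193, 0.1053, 0.0702],
 [0.1053, 0.4211, -0.0526],
 [0.0702, -0.0526, 0.2982]].

Step 3 — form the quadratic (x - mu)^T · Sigma^{-1} · (x - mu):
  Sigma^{-1} · (x - mu) = (0.7018, 1.4737, -0.0175).
  (x - mu)^T · [Sigma^{-1} · (x - mu)] = (2)·(0.7018) + (3)·(1.4737) + (0)·(-0.0175) = 5.8246.

Step 4 — take square root: d = √(5.8246) ≈ 2.4134.

d(x, mu) = √(5.8246) ≈ 2.4134


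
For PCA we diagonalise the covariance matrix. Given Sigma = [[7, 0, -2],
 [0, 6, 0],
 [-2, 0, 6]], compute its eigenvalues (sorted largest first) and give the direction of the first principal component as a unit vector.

Step 1 — characteristic polynomial p(λ) = det(λI - Sigma) = λ³ - tr·λ² + c_1·λ - det, where tr = trace, c_1 = sum of the principal 2×2 minors, det = det(Sigma):
  tr = 7 + 6 + 6 = 19,
  c_1 = (7·6 - (0)²) + (7·6 - (-2)²) + (6·6 - (0)²) = 42 + 38 + 36 = 116,
  det = 7·(6·6 - (0)²) - (0)·((0)·6 - (0)·(-2)) + (-2)·((0)·(0) - 6·(-2)) = 7·(36) - (0)·(0) + (-2)·(12) = 228.
  So p(λ) = λ³ - 19λ² + 116λ - 228.
Step 2 — look for an integer root (rational root theorem: any rational root is an integer divisor of 228). Testing λ = 6:
  p(6) = 216 - 684 + 696 - 228 = 0  ✓
  Dividing out (λ - 6): p(λ) = (λ - 6)(λ² - 13λ + 38).
Step 3 — remaining eigenvalues from the quadratic λ² - 13λ + 38 = 0:
  Δ = 13² - 4·38 = 169 - 152 = 17,  λ = (13 ± √17)/2 = (13 ± 4.1231)/2 ≈ 8.5616 or 4.4384.
  Sorted: λ_1 = 8.5616,  λ_2 = 6,  λ_3 = 4.4384  (check: sum = 19 = tr ✓).

Step 4 — unit eigenvector for λ_1 ≈ 8.5616: v spans the null space of (Sigma - λ_1 I), whose rows are
  r_1 = (-1.5616, 0, -2),  r_2 = (0, -2.5616, 0),  r_3 = (-2, 0, -2.5616).
  v is orthogonal to every row, so take v ∝ r_1 × r_2 = ((0)·(0) - (-2)·(-2.5616), (-2)·(0) - (-1.5616)·(0), (-1.5616)·(-2.5616) - (0)·(0)) ≈ (-5.1231, 0, 4).
  Rescale (multiply by -1 so the first nonzero entry is positive): u = (5.1231, 0, -4).
  ||u|| = √((5.1231)² + (0)² + (-4)²) = √(42.2462) ≈ 6.4997,  v_1 = u/||u|| ≈ (0.7882, 0, -0.6154) (||v_1|| = 1).

λ_1 = 8.5616,  λ_2 = 6,  λ_3 = 4.4384;  v_1 ≈ (0.7882, 0, -0.6154)


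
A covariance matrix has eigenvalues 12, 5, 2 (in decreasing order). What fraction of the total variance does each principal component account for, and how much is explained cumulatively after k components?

Step 1 — total variance = trace(Sigma) = Σ λ_i = 12 + 5 + 2 = 19.

Step 2 — fraction explained by component i = λ_i / Σ λ:
  PC1: 12/19 = 0.6316
  PC2: 5/19 = 0.2632
  PC3: 2/19 = 0.1053

Step 3 — cumulative fraction after k components = (λ_1 + ... + λ_k) / Σ λ:
  k = 1: 12/19 = 0.6316
  k = 2: (12 + 5)/19 = 17/19 = 0.8947
  k = 3: (12 + 5 + 2)/19 = 19/19 = 1

Summary (fraction, with percent):

explained: PC1 0.6316 (63.16%), PC2 0.2632 (26.32%), PC3 0.1053 (10.53%);  cumulative: 0.6316, 0.8947, 1


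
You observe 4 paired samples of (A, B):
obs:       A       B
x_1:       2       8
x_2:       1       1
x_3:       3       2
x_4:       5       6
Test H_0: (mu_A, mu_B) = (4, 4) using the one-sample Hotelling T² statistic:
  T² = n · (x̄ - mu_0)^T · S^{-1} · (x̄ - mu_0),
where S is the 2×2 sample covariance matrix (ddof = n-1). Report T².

Step 1 — sample mean vector:
  mean(A) = (2 + 1 + 3 + 5) / 4 = 11/4 = 2.75
  mean(B) = (8 + 1 + 2 + 6) / 4 = 17/4 = 4.25
  x̄ = (2.75, 4.25),  deviation x̄ - mu_0 = (2.75, 4.25) - (4, 4) = (-1.25, 0.25).

Step 2 — sample covariance matrix, S[i,j] = (1/(n-1)) · Σ_k (x_{k,i} - mean_i) · (x_{k,j} - mean_j), divisor n-1 = 3:
  S[A,A] = ((-0.75)·(-0.75) + (-1.75)·(-1.75) + (0.25)·(0.25) + (2.25)·(2.25)) / 3 = 8.75/3 = 2.9167
  S[A,B] = ((-0.75)·(3.75) + (-1.75)·(-3.25) + (0.25)·(-2.25) + (2.25)·(1.75)) / 3 = 6.25/3 = 2.0833
  S[B,B] = ((3.75)·(3.75) + (-3.25)·(-3.25) + (-2.25)·(-2.25) + (1.75)·(1.75)) / 3 = 32.75/3 = 10.9167
  S = [[2.9167, 2.0833],
 [2.0833, 10.9167]].

Step 3 — invert S. det(S) = 2.9167·10.9167 - (2.0833)² = 27.5.
  S^{-1} = (1/det) · [[d, -b], [-b, a]] = [[0.397, -0.0758],
 [-0.0758, 0.1061]].

Step 4 — quadratic form (x̄ - mu_0)^T · S^{-1} · (x̄ - mu_0):
  S^{-1} · (x̄ - mu_0) = (-0.5152, 0.1212),
  (x̄ - mu_0)^T · [...] = (-1.25)·(-0.5152) + (0.25)·(0.1212) = 0.6742.

Step 5 — scale by n: T² = 4 · 0.6742 = 2.697.

T² ≈ 2.697


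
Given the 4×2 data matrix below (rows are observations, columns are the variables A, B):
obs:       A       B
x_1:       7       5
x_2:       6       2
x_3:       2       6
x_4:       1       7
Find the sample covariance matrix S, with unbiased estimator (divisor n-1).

Step 1 — column means:
  mean(A) = (7 + 6 + 2 + 1) / 4 = 16/4 = 4
  mean(B) = (5 + 2 + 6 + 7) / 4 = 20/4 = 5

Step 2 — sample covariance S[i,j] = (1/(n-1)) · Σ_k (x_{k,i} - mean_i) · (x_{k,j} - mean_j), with n-1 = 3.
  S[A,A] = ((3)·(3) + (2)·(2) + (-2)·(-2) + (-3)·(-3)) / 3 = 26/3 = 8.6667
  S[A,B] = ((3)·(0) + (2)·(-3) + (-2)·(1) + (-3)·(2)) / 3 = -14/3 = -4.6667
  S[B,B] = ((0)·(0) + (-3)·(-3) + (1)·(1) + (2)·(2)) / 3 = 14/3 = 4.6667

S is symmetric (S[j,i] = S[i,j]). Assembling:

S = [[8.6667, -4.6667],
 [-4.6667, 4.6667]]


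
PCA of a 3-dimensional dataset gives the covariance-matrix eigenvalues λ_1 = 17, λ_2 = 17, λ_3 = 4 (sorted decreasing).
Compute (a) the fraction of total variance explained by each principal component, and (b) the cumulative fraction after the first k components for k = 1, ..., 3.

Step 1 — total variance = trace(Sigma) = Σ λ_i = 17 + 17 + 4 = 38.

Step 2 — fraction explained by component i = λ_i / Σ λ:
  PC1: 17/38 = 0.4474
  PC2: 17/38 = 0.4474
  PC3: 4/38 = 0.1053

Step 3 — cumulative fraction after k components = (λ_1 + ... + λ_k) / Σ λ:
  k = 1: 17/38 = 0.4474
  k = 2: (17 + 17)/38 = 34/38 = 0.8947
  k = 3: (17 + 17 + 4)/38 = 38/38 = 1

Summary (fraction, with percent):

explained: PC1 0.4474 (44.74%), PC2 0.4474 (44.74%), PC3 0.1053 (10.53%);  cumulative: 0.4474, 0.8947, 1


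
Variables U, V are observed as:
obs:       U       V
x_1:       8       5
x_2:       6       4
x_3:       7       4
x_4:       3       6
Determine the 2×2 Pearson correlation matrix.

Step 1 — column means:
  mean(U) = (8 + 6 + 7 + 3) / 4 = 24/4 = 6
  mean(V) = (5 + 4 + 4 + 6) / 4 = 19/4 = 4.75

Step 2 — sample variances and covariances s[i,j] = (1/(n-1)) · Σ_k (x_{k,i} - mean_i) · (x_{k,j} - mean_j), with n-1 = 3:
  s[U,U] = ((2)·(2) + (0)·(0) + (1)·(1) + (-3)·(-3)) / 3 = 14/3 = 4.6667
  s[U,V] = ((2)·(0.25) + (0)·(-0.75) + (1)·(-0.75) + (-3)·(1.25)) / 3 = -4/3 = -1.3333
  s[V,V] = ((0.25)·(0.25) + (-0.75)·(-0.75) + (-0.75)·(-0.75) + (1.25)·(1.25)) / 3 = 2.75/3 = 0.9167
  Sample standard deviations s_i = √(s[i,i]):
  s(U) = √(4.6667) = 2.1602
  s(V) = √(0.9167) = 0.9574

Step 3 — r_{ij} = s_{ij} / (s_i · s_j):
  r[U,U] = 1 (diagonal).
  r[U,V] = -1.3333 / (2.1602 · 0.9574) = -1.3333 / 2.0683 = -0.6447
  r[V,V] = 1 (diagonal).

R is symmetric with unit diagonal. Assembling:

R = [[1, -0.6447],
 [-0.6447, 1]]


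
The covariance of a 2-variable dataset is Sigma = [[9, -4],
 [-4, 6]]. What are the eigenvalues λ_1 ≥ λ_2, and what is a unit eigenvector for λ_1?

Step 1 — characteristic polynomial of 2×2 Sigma:
  det(Sigma - λI) = λ² - trace · λ + det = 0.
  trace = 9 + 6 = 15, det = 9·6 - (-4)² = 38.
Step 2 — discriminant:
  Δ = trace² - 4·det = 225 - 152 = 73.
Step 3 — eigenvalues:
  λ = (trace ± √Δ)/2 = (15 ± 8.544)/2,
  λ_1 = 11.772,  λ_2 = 3.228.

Step 4 — unit eigenvector for λ_1: solve (Sigma - λ_1 I)v = 0. First row:
  (9 - 11.772)·v_x + (-4)·v_y = 0, i.e. (-2.772)·v_x + (-4)·v_y = 0,
  so v ∝ (b, λ_1 - a) = (-4, 2.772); multiply by -1 so the first entry is positive: u = (4, -2.772).
  ||u|| = √((4)² + (-2.772)²) = √(23.684) ≈ 4.8666,
  v_1 = u/||u|| ≈ (0.8219, -0.5696) (||v_1|| = 1).

λ_1 = 11.772,  λ_2 = 3.228;  v_1 ≈ (0.8219, -0.5696)


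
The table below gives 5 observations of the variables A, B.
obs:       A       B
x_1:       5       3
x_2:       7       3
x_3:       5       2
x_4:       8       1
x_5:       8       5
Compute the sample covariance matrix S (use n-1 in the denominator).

Step 1 — column means:
  mean(A) = (5 + 7 + 5 + 8 + 8) / 5 = 33/5 = 6.6
  mean(B) = (3 + 3 + 2 + 1 + 5) / 5 = 14/5 = 2.8

Step 2 — sample covariance S[i,j] = (1/(n-1)) · Σ_k (x_{k,i} - mean_i) · (x_{k,j} - mean_j), with n-1 = 4.
  S[A,A] = ((-1.6)·(-1.6) + (0.4)·(0.4) + (-1.6)·(-1.6) + (1.4)·(1.4) + (1.4)·(1.4)) / 4 = 9.2/4 = 2.3
  S[A,B] = ((-1.6)·(0.2) + (0.4)·(0.2) + (-1.6)·(-0.8) + (1.4)·(-1.8) + (1.4)·(2.2)) / 4 = 1.6/4 = 0.4
  S[B,B] = ((0.2)·(0.2) + (0.2)·(0.2) + (-0.8)·(-0.8) + (-1.8)·(-1.8) + (2.2)·(2.2)) / 4 = 8.8/4 = 2.2

S is symmetric (S[j,i] = S[i,j]). Assembling:

S = [[2.3, 0.4],
 [0.4, 2.2]]


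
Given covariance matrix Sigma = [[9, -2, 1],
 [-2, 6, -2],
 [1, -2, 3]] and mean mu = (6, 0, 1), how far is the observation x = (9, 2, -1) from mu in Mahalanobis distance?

Step 1 — centre the observation: (x - mu) = (3, 2, -2).

Step 2 — invert Sigma (cofactor / det for 3×3, or solve directly):
  Sigma^{-1} = [[0.1207, 0.0345, -0.0172],
 [0.0345, 0.2241, 0.1379],
 [-0.0172, 0.1379, 0.431]].

Step 3 — form the quadratic (x - mu)^T · Sigma^{-1} · (x - mu):
  Sigma^{-1} · (x - mu) = (0.4655, 0.2759, -0.6379).
  (x - mu)^T · [Sigma^{-1} · (x - mu)] = (3)·(0.4655) + (2)·(0.2759) + (-2)·(-0.6379) = 3.2241.

Step 4 — take square root: d = √(3.2241) ≈ 1.7956.

d(x, mu) = √(3.2241) ≈ 1.7956


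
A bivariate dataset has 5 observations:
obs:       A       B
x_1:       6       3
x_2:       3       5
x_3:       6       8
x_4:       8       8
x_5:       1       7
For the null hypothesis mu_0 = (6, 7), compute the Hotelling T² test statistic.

Step 1 — sample mean vector:
  mean(A) = (6 + 3 + 6 + 8 + 1) / 5 = 24/5 = 4.8
  mean(B) = (3 + 5 + 8 + 8 + 7) / 5 = 31/5 = 6.2
  x̄ = (4.8, 6.2),  deviation x̄ - mu_0 = (4.8, 6.2) - (6, 7) = (-1.2, -0.8).

Step 2 — sample covariance matrix, S[i,j] = (1/(n-1)) · Σ_k (x_{k,i} - mean_i) · (x_{k,j} - mean_j), divisor n-1 = 4:
  S[A,A] = ((1.2)·(1.2) + (-1.8)·(-1.8) + (1.2)·(1.2) + (3.2)·(3.2) + (-3.8)·(-3.8)) / 4 = 30.8/4 = 7.7
  S[A,B] = ((1.2)·(-3.2) + (-1.8)·(-1.2) + (1.2)·(1.8) + (3.2)·(1.8) + (-3.8)·(0.8)) / 4 = 3.2/4 = 0.8
  S[B,B] = ((-3.2)·(-3.2) + (-1.2)·(-1.2) + (1.8)·(1.8) + (1.8)·(1.8) + (0.8)·(0.8)) / 4 = 18.8/4 = 4.7
  S = [[7.7, 0.8],
 [0.8, 4.7]].

Step 3 — invert S. det(S) = 7.7·4.7 - (0.8)² = 35.55.
  S^{-1} = (1/det) · [[d, -b], [-b, a]] = [[0.1322, -0.0225],
 [-0.0225, 0.2166]].

Step 4 — quadratic form (x̄ - mu_0)^T · S^{-1} · (x̄ - mu_0):
  S^{-1} · (x̄ - mu_0) = (-0.1406, -0.1463),
  (x̄ - mu_0)^T · [...] = (-1.2)·(-0.1406) + (-0.8)·(-0.1463) = 0.2858.

Step 5 — scale by n: T² = 5 · 0.2858 = 1.429.

T² ≈ 1.429


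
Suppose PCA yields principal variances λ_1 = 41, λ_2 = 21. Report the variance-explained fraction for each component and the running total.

Step 1 — total variance = trace(Sigma) = Σ λ_i = 41 + 21 = 62.

Step 2 — fraction explained by component i = λ_i / Σ λ:
  PC1: 41/62 = 0.6613
  PC2: 21/62 = 0.3387

Step 3 — cumulative fraction after k components = (λ_1 + ... + λ_k) / Σ λ:
  k = 1: 41/62 = 0.6613
  k = 2: (41 + 21)/62 = 62/62 = 1

Summary (fraction, with percent):

explained: PC1 0.6613 (66.13%), PC2 0.3387 (33.87%);  cumulative: 0.6613, 1


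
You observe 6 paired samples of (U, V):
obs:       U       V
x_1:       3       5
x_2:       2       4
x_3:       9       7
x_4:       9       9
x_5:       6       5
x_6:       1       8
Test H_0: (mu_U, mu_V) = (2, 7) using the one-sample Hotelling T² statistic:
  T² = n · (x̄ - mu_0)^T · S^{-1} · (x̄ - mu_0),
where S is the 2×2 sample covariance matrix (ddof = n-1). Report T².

Step 1 — sample mean vector:
  mean(U) = (3 + 2 + 9 + 9 + 6 + 1) / 6 = 30/6 = 5
  mean(V) = (5 + 4 + 7 + 9 + 5 + 8) / 6 = 38/6 = 6.3333
  x̄ = (5, 6.3333),  deviation x̄ - mu_0 = (5, 6.3333) - (2, 7) = (3, -0.6667).

Step 2 — sample covariance matrix, S[i,j] = (1/(n-1)) · Σ_k (x_{k,i} - mean_i) · (x_{k,j} - mean_j), divisor n-1 = 5:
  S[U,U] = ((-2)·(-2) + (-3)·(-3) + (4)·(4) + (4)·(4) + (1)·(1) + (-4)·(-4)) / 5 = 62/5 = 12.4
  S[U,V] = ((-2)·(-1.3333) + (-3)·(-2.3333) + (4)·(0.6667) + (4)·(2.6667) + (1)·(-1.3333) + (-4)·(1.6667)) / 5 = 15/5 = 3
  S[V,V] = ((-1.3333)·(-1.3333) + (-2.3333)·(-2.3333) + (0.6667)·(0.6667) + (2.6667)·(2.6667) + (-1.3333)·(-1.3333) + (1.6667)·(1.6667)) / 5 = 19.3333/5 = 3.8667
  S = [[12.4, 3],
 [3, 3.8667]].

Step 3 — invert S. det(S) = 12.4·3.8667 - (3)² = 38.9467.
  S^{-1} = (1/det) · [[d, -b], [-b, a]] = [[0.0993, -0.077],
 [-0.077, 0.3184]].

Step 4 — quadratic form (x̄ - mu_0)^T · S^{-1} · (x̄ - mu_0):
  S^{-1} · (x̄ - mu_0) = (0.3492, -0.4433),
  (x̄ - mu_0)^T · [...] = (3)·(0.3492) + (-0.6667)·(-0.4433) = 1.3431.

Step 5 — scale by n: T² = 6 · 1.3431 = 8.0589.

T² ≈ 8.0589


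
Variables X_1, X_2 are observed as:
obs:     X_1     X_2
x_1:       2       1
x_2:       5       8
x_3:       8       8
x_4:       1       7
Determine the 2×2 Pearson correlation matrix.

Step 1 — column means:
  mean(X_1) = (2 + 5 + 8 + 1) / 4 = 16/4 = 4
  mean(X_2) = (1 + 8 + 8 + 7) / 4 = 24/4 = 6

Step 2 — sample variances and covariances s[i,j] = (1/(n-1)) · Σ_k (x_{k,i} - mean_i) · (x_{k,j} - mean_j), with n-1 = 3:
  s[X_1,X_1] = ((-2)·(-2) + (1)·(1) + (4)·(4) + (-3)·(-3)) / 3 = 30/3 = 10
  s[X_1,X_2] = ((-2)·(-5) + (1)·(2) + (4)·(2) + (-3)·(1)) / 3 = 17/3 = 5.6667
  s[X_2,X_2] = ((-5)·(-5) + (2)·(2) + (2)·(2) + (1)·(1)) / 3 = 34/3 = 11.3333
  Sample standard deviations s_i = √(s[i,i]):
  s(X_1) = √(10) = 3.1623
  s(X_2) = √(11.3333) = 3.3665

Step 3 — r_{ij} = s_{ij} / (s_i · s_j):
  r[X_1,X_1] = 1 (diagonal).
  r[X_1,X_2] = 5.6667 / (3.1623 · 3.3665) = 5.6667 / 10.6458 = 0.5323
  r[X_2,X_2] = 1 (diagonal).

R is symmetric with unit diagonal. Assembling:

R = [[1, 0.5323],
 [0.5323, 1]]


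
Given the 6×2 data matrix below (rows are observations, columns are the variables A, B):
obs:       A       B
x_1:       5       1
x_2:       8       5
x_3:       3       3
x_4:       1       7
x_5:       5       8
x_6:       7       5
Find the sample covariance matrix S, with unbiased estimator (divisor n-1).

Step 1 — column means:
  mean(A) = (5 + 8 + 3 + 1 + 5 + 7) / 6 = 29/6 = 4.8333
  mean(B) = (1 + 5 + 3 + 7 + 8 + 5) / 6 = 29/6 = 4.8333

Step 2 — sample covariance S[i,j] = (1/(n-1)) · Σ_k (x_{k,i} - mean_i) · (x_{k,j} - mean_j), with n-1 = 5.
  S[A,A] = ((0.1667)·(0.1667) + (3.1667)·(3.1667) + (-1.8333)·(-1.8333) + (-3.8333)·(-3.8333) + (0.1667)·(0.1667) + (2.1667)·(2.1667)) / 5 = 32.8333/5 = 6.5667
  S[A,B] = ((0.1667)·(-3.8333) + (3.1667)·(0.1667) + (-1.8333)·(-1.8333) + (-3.8333)·(2.1667) + (0.1667)·(3.1667) + (2.1667)·(0.1667)) / 5 = -4.1667/5 = -0.8333
  S[B,B] = ((-3.8333)·(-3.8333) + (0.1667)·(0.1667) + (-1.8333)·(-1.8333) + (2.1667)·(2.1667) + (3.1667)·(3.1667) + (0.1667)·(0.1667)) / 5 = 32.8333/5 = 6.5667

S is symmetric (S[j,i] = S[i,j]). Assembling:

S = [[6.5667, -0.8333],
 [-0.8333, 6.5667]]


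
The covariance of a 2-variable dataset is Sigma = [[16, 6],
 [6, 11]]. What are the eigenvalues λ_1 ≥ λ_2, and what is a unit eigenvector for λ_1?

Step 1 — characteristic polynomial of 2×2 Sigma:
  det(Sigma - λI) = λ² - trace · λ + det = 0.
  trace = 16 + 11 = 27, det = 16·11 - (6)² = 140.
Step 2 — discriminant:
  Δ = trace² - 4·det = 729 - 560 = 169.
Step 3 — eigenvalues:
  λ = (trace ± √Δ)/2 = (27 ± 13)/2,
  λ_1 = 20,  λ_2 = 7.

Step 4 — unit eigenvector for λ_1: solve (Sigma - λ_1 I)v = 0. First row:
  (16 - 20)·v_x + (6)·v_y = 0, i.e. (-4)·v_x + (6)·v_y = 0,
  so v ∝ (b, λ_1 - a) = (6, 4) = u.
  ||u|| = √((6)² + (4)²) = √(52) ≈ 7.2111,
  v_1 = u/||u|| ≈ (0.8321, 0.5547) (||v_1|| = 1).

λ_1 = 20,  λ_2 = 7;  v_1 ≈ (0.8321, 0.5547)


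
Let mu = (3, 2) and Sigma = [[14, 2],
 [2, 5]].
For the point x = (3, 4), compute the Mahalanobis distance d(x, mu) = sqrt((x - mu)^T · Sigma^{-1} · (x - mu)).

Step 1 — centre the observation: (x - mu) = (0, 2).

Step 2 — invert Sigma. det(Sigma) = 14·5 - (2)² = 66.
  Sigma^{-1} = (1/det) · [[d, -b], [-b, a]] = [[0.0758, -0.0303],
 [-0.0303, 0.2121]].

Step 3 — form the quadratic (x - mu)^T · Sigma^{-1} · (x - mu):
  Sigma^{-1} · (x - mu) = (-0.0606, 0.4242).
  (x - mu)^T · [Sigma^{-1} · (x - mu)] = (0)·(-0.0606) + (2)·(0.4242) = 0.8485.

Step 4 — take square root: d = √(0.8485) ≈ 0.9211.

d(x, mu) = √(0.8485) ≈ 0.9211


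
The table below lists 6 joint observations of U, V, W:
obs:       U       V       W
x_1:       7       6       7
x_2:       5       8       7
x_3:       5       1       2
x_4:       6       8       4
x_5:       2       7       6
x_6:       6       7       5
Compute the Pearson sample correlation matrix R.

Step 1 — column means:
  mean(U) = (7 + 5 + 5 + 6 + 2 + 6) / 6 = 31/6 = 5.1667
  mean(V) = (6 + 8 + 1 + 8 + 7 + 7) / 6 = 37/6 = 6.1667
  mean(W) = (7 + 7 + 2 + 4 + 6 + 5) / 6 = 31/6 = 5.1667

Step 2 — sample variances and covariances s[i,j] = (1/(n-1)) · Σ_k (x_{k,i} - mean_i) · (x_{k,j} - mean_j), with n-1 = 5:
  s[U,U] = ((1.8333)·(1.8333) + (-0.1667)·(-0.1667) + (-0.1667)·(-0.1667) + (0.8333)·(0.8333) + (-3.1667)·(-3.1667) + (0.8333)·(0.8333)) / 5 = 14.8333/5 = 2.9667
  s[U,V] = ((1.8333)·(-0.1667) + (-0.1667)·(1.8333) + (-0.1667)·(-5.1667) + (0.8333)·(1.8333) + (-3.1667)·(0.8333) + (0.8333)·(0.8333)) / 5 = -0.1667/5 = -0.0333
  s[U,W] = ((1.8333)·(1.8333) + (-0.1667)·(1.8333) + (-0.1667)·(-3.1667) + (0.8333)·(-1.1667) + (-3.1667)·(0.8333) + (0.8333)·(-0.1667)) / 5 = -0.1667/5 = -0.0333
  s[V,V] = ((-0.1667)·(-0.1667) + (1.8333)·(1.8333) + (-5.1667)·(-5.1667) + (1.8333)·(1.8333) + (0.8333)·(0.8333) + (0.8333)·(0.8333)) / 5 = 34.8333/5 = 6.9667
  s[V,W] = ((-0.1667)·(1.8333) + (1.8333)·(1.8333) + (-5.1667)·(-3.1667) + (1.8333)·(-1.1667) + (0.8333)·(0.8333) + (0.8333)·(-0.1667)) / 5 = 17.8333/5 = 3.5667
  s[W,W] = ((1.8333)·(1.8333) + (1.8333)·(1.8333) + (-3.1667)·(-3.1667) + (-1.1667)·(-1.1667) + (0.8333)·(0.8333) + (-0.1667)·(-0.1667)) / 5 = 18.8333/5 = 3.7667
  Sample standard deviations s_i = √(s[i,i]):
  s(U) = √(2.9667) = 1.7224
  s(V) = √(6.9667) = 2.6394
  s(W) = √(3.7667) = 1.9408

Step 3 — r_{ij} = s_{ij} / (s_i · s_j):
  r[U,U] = 1 (diagonal).
  r[U,V] = -0.0333 / (1.7224 · 2.6394) = -0.0333 / 4.5462 = -0.0073
  r[U,W] = -0.0333 / (1.7224 · 1.9408) = -0.0333 / 3.3428 = -0.01
  r[V,V] = 1 (diagonal).
  r[V,W] = 3.5667 / (2.6394 · 1.9408) = 3.5667 / 5.1226 = 0.6963
  r[W,W] = 1 (diagonal).

R is symmetric with unit diagonal. Assembling:

R = [[1, -0.0073, -0.01],
 [-0.0073, 1, 0.6963],
 [-0.01, 0.6963, 1]]


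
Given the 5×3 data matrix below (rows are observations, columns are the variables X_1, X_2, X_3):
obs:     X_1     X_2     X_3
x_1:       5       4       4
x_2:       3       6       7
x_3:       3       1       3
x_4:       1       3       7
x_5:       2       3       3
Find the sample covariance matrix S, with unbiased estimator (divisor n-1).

Step 1 — column means:
  mean(X_1) = (5 + 3 + 3 + 1 + 2) / 5 = 14/5 = 2.8
  mean(X_2) = (4 + 6 + 1 + 3 + 3) / 5 = 17/5 = 3.4
  mean(X_3) = (4 + 7 + 3 + 7 + 3) / 5 = 24/5 = 4.8

Step 2 — sample covariance S[i,j] = (1/(n-1)) · Σ_k (x_{k,i} - mean_i) · (x_{k,j} - mean_j), with n-1 = 4.
  S[X_1,X_1] = ((2.2)·(2.2) + (0.2)·(0.2) + (0.2)·(0.2) + (-1.8)·(-1.8) + (-0.8)·(-0.8)) / 4 = 8.8/4 = 2.2
  S[X_1,X_2] = ((2.2)·(0.6) + (0.2)·(2.6) + (0.2)·(-2.4) + (-1.8)·(-0.4) + (-0.8)·(-0.4)) / 4 = 2.4/4 = 0.6
  S[X_1,X_3] = ((2.2)·(-0.8) + (0.2)·(2.2) + (0.2)·(-1.8) + (-1.8)·(2.2) + (-0.8)·(-1.8)) / 4 = -4.2/4 = -1.05
  S[X_2,X_2] = ((0.6)·(0.6) + (2.6)·(2.6) + (-2.4)·(-2.4) + (-0.4)·(-0.4) + (-0.4)·(-0.4)) / 4 = 13.2/4 = 3.3
  S[X_2,X_3] = ((0.6)·(-0.8) + (2.6)·(2.2) + (-2.4)·(-1.8) + (-0.4)·(2.2) + (-0.4)·(-1.8)) / 4 = 9.4/4 = 2.35
  S[X_3,X_3] = ((-0.8)·(-0.8) + (2.2)·(2.2) + (-1.8)·(-1.8) + (2.2)·(2.2) + (-1.8)·(-1.8)) / 4 = 16.8/4 = 4.2

S is symmetric (S[j,i] = S[i,j]). Assembling:

S = [[2.2, 0.6, -1.05],
 [0.6, 3.3, 2.35],
 [-1.05, 2.35, 4.2]]


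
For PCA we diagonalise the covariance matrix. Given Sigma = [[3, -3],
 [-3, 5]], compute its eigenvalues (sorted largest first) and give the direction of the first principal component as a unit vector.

Step 1 — characteristic polynomial of 2×2 Sigma:
  det(Sigma - λI) = λ² - trace · λ + det = 0.
  trace = 3 + 5 = 8, det = 3·5 - (-3)² = 6.
Step 2 — discriminant:
  Δ = trace² - 4·det = 64 - 24 = 40.
Step 3 — eigenvalues:
  λ = (trace ± √Δ)/2 = (8 ± 6.3246)/2,
  λ_1 = 7.1623,  λ_2 = 0.8377.

Step 4 — unit eigenvector for λ_1: solve (Sigma - λ_1 I)v = 0. First row:
  (3 - 7.1623)·v_x + (-3)·v_y = 0, i.e. (-4.1623)·v_x + (-3)·v_y = 0,
  so v ∝ (b, λ_1 - a) = (-3, 4.1623); multiply by -1 so the first entry is positive: u = (3, -4.1623).
  ||u|| = √((3)² + (-4.1623)²) = √(26.3246) ≈ 5.1307,
  v_1 = u/||u|| ≈ (0.5847, -0.8112) (||v_1|| = 1).

λ_1 = 7.1623,  λ_2 = 0.8377;  v_1 ≈ (0.5847, -0.8112)


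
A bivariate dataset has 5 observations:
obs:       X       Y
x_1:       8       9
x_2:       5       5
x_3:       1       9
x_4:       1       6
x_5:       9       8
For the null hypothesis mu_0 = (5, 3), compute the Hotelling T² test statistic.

Step 1 — sample mean vector:
  mean(X) = (8 + 5 + 1 + 1 + 9) / 5 = 24/5 = 4.8
  mean(Y) = (9 + 5 + 9 + 6 + 8) / 5 = 37/5 = 7.4
  x̄ = (4.8, 7.4),  deviation x̄ - mu_0 = (4.8, 7.4) - (5, 3) = (-0.2, 4.4).

Step 2 — sample covariance matrix, S[i,j] = (1/(n-1)) · Σ_k (x_{k,i} - mean_i) · (x_{k,j} - mean_j), divisor n-1 = 4:
  S[X,X] = ((3.2)·(3.2) + (0.2)·(0.2) + (-3.8)·(-3.8) + (-3.8)·(-3.8) + (4.2)·(4.2)) / 4 = 56.8/4 = 14.2
  S[X,Y] = ((3.2)·(1.6) + (0.2)·(-2.4) + (-3.8)·(1.6) + (-3.8)·(-1.4) + (4.2)·(0.6)) / 4 = 6.4/4 = 1.6
  S[Y,Y] = ((1.6)·(1.6) + (-2.4)·(-2.4) + (1.6)·(1.6) + (-1.4)·(-1.4) + (0.6)·(0.6)) / 4 = 13.2/4 = 3.3
  S = [[14.2, 1.6],
 [1.6, 3.3]].

Step 3 — invert S. det(S) = 14.2·3.3 - (1.6)² = 44.3.
  S^{-1} = (1/det) · [[d, -b], [-b, a]] = [[0.0745, -0.0361],
 [-0.0361, 0.3205]].

Step 4 — quadratic form (x̄ - mu_0)^T · S^{-1} · (x̄ - mu_0):
  S^{-1} · (x̄ - mu_0) = (-0.1738, 1.4176),
  (x̄ - mu_0)^T · [...] = (-0.2)·(-0.1738) + (4.4)·(1.4176) = 6.2722.

Step 5 — scale by n: T² = 5 · 6.2722 = 31.3612.

T² ≈ 31.3612


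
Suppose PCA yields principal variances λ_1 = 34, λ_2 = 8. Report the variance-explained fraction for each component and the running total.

Step 1 — total variance = trace(Sigma) = Σ λ_i = 34 + 8 = 42.

Step 2 — fraction explained by component i = λ_i / Σ λ:
  PC1: 34/42 = 0.8095
  PC2: 8/42 = 0.1905

Step 3 — cumulative fraction after k components = (λ_1 + ... + λ_k) / Σ λ:
  k = 1: 34/42 = 0.8095
  k = 2: (34 + 8)/42 = 42/42 = 1

Summary (fraction, with percent):

explained: PC1 0.8095 (80.95%), PC2 0.1905 (19.05%);  cumulative: 0.8095, 1


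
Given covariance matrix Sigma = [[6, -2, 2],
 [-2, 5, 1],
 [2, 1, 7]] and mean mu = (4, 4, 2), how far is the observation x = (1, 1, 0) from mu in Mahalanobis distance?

Step 1 — centre the observation: (x - mu) = (-3, -3, -2).

Step 2 — invert Sigma (cofactor / det for 3×3, or solve directly):
  Sigma^{-1} = [[0.2297, 0.1081, -0.0811],
 [0.1081, 0.2568, -0.0676],
 [-0.0811, -0.0676, 0.1757]].

Step 3 — form the quadratic (x - mu)^T · Sigma^{-1} · (x - mu):
  Sigma^{-1} · (x - mu) = (-0.8514, -0.9595, 0.0946).
  (x - mu)^T · [Sigma^{-1} · (x - mu)] = (-3)·(-0.8514) + (-3)·(-0.9595) + (-2)·(0.0946) = 5.2432.

Step 4 — take square root: d = √(5.2432) ≈ 2.2898.

d(x, mu) = √(5.2432) ≈ 2.2898


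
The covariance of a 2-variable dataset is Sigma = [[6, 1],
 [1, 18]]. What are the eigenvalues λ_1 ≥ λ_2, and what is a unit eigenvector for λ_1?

Step 1 — characteristic polynomial of 2×2 Sigma:
  det(Sigma - λI) = λ² - trace · λ + det = 0.
  trace = 6 + 18 = 24, det = 6·18 - (1)² = 107.
Step 2 — discriminant:
  Δ = trace² - 4·det = 576 - 428 = 148.
Step 3 — eigenvalues:
  λ = (trace ± √Δ)/2 = (24 ± 12.1655)/2,
  λ_1 = 18.0828,  λ_2 = 5.9172.

Step 4 — unit eigenvector for λ_1: solve (Sigma - λ_1 I)v = 0. First row:
  (6 - 18.0828)·v_x + (1)·v_y = 0, i.e. (-12.0828)·v_x + (1)·v_y = 0,
  so v ∝ (b, λ_1 - a) = (1, 12.0828) = u.
  ||u|| = √((1)² + (12.0828)²) = √(146.9932) ≈ 12.1241,
  v_1 = u/||u|| ≈ (0.0825, 0.9966) (||v_1|| = 1).

λ_1 = 18.0828,  λ_2 = 5.9172;  v_1 ≈ (0.0825, 0.9966)


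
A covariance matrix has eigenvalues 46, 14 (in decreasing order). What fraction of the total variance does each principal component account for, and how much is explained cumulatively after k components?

Step 1 — total variance = trace(Sigma) = Σ λ_i = 46 + 14 = 60.

Step 2 — fraction explained by component i = λ_i / Σ λ:
  PC1: 46/60 = 0.7667
  PC2: 14/60 = 0.2333

Step 3 — cumulative fraction after k components = (λ_1 + ... + λ_k) / Σ λ:
  k = 1: 46/60 = 0.7667
  k = 2: (46 + 14)/60 = 60/60 = 1

Summary (fraction, with percent):

explained: PC1 0.7667 (76.67%), PC2 0.2333 (23.33%);  cumulative: 0.7667, 1


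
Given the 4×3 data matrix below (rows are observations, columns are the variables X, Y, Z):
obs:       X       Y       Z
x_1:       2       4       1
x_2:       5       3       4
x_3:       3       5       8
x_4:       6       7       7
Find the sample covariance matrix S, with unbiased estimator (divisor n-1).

Step 1 — column means:
  mean(X) = (2 + 5 + 3 + 6) / 4 = 16/4 = 4
  mean(Y) = (4 + 3 + 5 + 7) / 4 = 19/4 = 4.75
  mean(Z) = (1 + 4 + 8 + 7) / 4 = 20/4 = 5

Step 2 — sample covariance S[i,j] = (1/(n-1)) · Σ_k (x_{k,i} - mean_i) · (x_{k,j} - mean_j), with n-1 = 3.
  S[X,X] = ((-2)·(-2) + (1)·(1) + (-1)·(-1) + (2)·(2)) / 3 = 10/3 = 3.3333
  S[X,Y] = ((-2)·(-0.75) + (1)·(-1.75) + (-1)·(0.25) + (2)·(2.25)) / 3 = 4/3 = 1.3333
  S[X,Z] = ((-2)·(-4) + (1)·(-1) + (-1)·(3) + (2)·(2)) / 3 = 8/3 = 2.6667
  S[Y,Y] = ((-0.75)·(-0.75) + (-1.75)·(-1.75) + (0.25)·(0.25) + (2.25)·(2.25)) / 3 = 8.75/3 = 2.9167
  S[Y,Z] = ((-0.75)·(-4) + (-1.75)·(-1) + (0.25)·(3) + (2.25)·(2)) / 3 = 10/3 = 3.3333
  S[Z,Z] = ((-4)·(-4) + (-1)·(-1) + (3)·(3) + (2)·(2)) / 3 = 30/3 = 10

S is symmetric (S[j,i] = S[i,j]). Assembling:

S = [[3.3333, 1.3333, 2.6667],
 [1.3333, 2.9167, 3.3333],
 [2.6667, 3.3333, 10]]


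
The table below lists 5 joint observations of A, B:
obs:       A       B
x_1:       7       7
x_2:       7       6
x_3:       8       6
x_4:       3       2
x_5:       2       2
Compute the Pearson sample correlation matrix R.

Step 1 — column means:
  mean(A) = (7 + 7 + 8 + 3 + 2) / 5 = 27/5 = 5.4
  mean(B) = (7 + 6 + 6 + 2 + 2) / 5 = 23/5 = 4.6

Step 2 — sample variances and covariances s[i,j] = (1/(n-1)) · Σ_k (x_{k,i} - mean_i) · (x_{k,j} - mean_j), with n-1 = 4:
  s[A,A] = ((1.6)·(1.6) + (1.6)·(1.6) + (2.6)·(2.6) + (-2.4)·(-2.4) + (-3.4)·(-3.4)) / 4 = 29.2/4 = 7.3
  s[A,B] = ((1.6)·(2.4) + (1.6)·(1.4) + (2.6)·(1.4) + (-2.4)·(-2.6) + (-3.4)·(-2.6)) / 4 = 24.8/4 = 6.2
  s[B,B] = ((2.4)·(2.4) + (1.4)·(1.4) + (1.4)·(1.4) + (-2.6)·(-2.6) + (-2.6)·(-2.6)) / 4 = 23.2/4 = 5.8
  Sample standard deviations s_i = √(s[i,i]):
  s(A) = √(7.3) = 2.7019
  s(B) = √(5.8) = 2.4083

Step 3 — r_{ij} = s_{ij} / (s_i · s_j):
  r[A,A] = 1 (diagonal).
  r[A,B] = 6.2 / (2.7019 · 2.4083) = 6.2 / 6.5069 = 0.9528
  r[B,B] = 1 (diagonal).

R is symmetric with unit diagonal. Assembling:

R = [[1, 0.9528],
 [0.9528, 1]]


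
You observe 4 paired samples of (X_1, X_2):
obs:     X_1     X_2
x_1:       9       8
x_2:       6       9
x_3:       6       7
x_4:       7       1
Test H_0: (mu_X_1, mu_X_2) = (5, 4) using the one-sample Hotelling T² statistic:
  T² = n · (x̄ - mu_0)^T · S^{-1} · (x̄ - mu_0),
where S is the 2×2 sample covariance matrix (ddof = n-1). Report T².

Step 1 — sample mean vector:
  mean(X_1) = (9 + 6 + 6 + 7) / 4 = 28/4 = 7
  mean(X_2) = (8 + 9 + 7 + 1) / 4 = 25/4 = 6.25
  x̄ = (7, 6.25),  deviation x̄ - mu_0 = (7, 6.25) - (5, 4) = (2, 2.25).

Step 2 — sample covariance matrix, S[i,j] = (1/(n-1)) · Σ_k (x_{k,i} - mean_i) · (x_{k,j} - mean_j), divisor n-1 = 3:
  S[X_1,X_1] = ((2)·(2) + (-1)·(-1) + (-1)·(-1) + (0)·(0)) / 3 = 6/3 = 2
  S[X_1,X_2] = ((2)·(1.75) + (-1)·(2.75) + (-1)·(0.75) + (0)·(-5.25)) / 3 = 0/3 = 0
  S[X_2,X_2] = ((1.75)·(1.75) + (2.75)·(2.75) + (0.75)·(0.75) + (-5.25)·(-5.25)) / 3 = 38.75/3 = 12.9167
  S = [[2, 0],
 [0, 12.9167]].

Step 3 — invert S. det(S) = 2·12.9167 - (0)² = 25.8333.
  S^{-1} = (1/det) · [[d, -b], [-b, a]] = [[0.5, 0],
 [0, 0.0774]].

Step 4 — quadratic form (x̄ - mu_0)^T · S^{-1} · (x̄ - mu_0):
  S^{-1} · (x̄ - mu_0) = (1, 0.1742),
  (x̄ - mu_0)^T · [...] = (2)·(1) + (2.25)·(0.1742) = 2.3919.

Step 5 — scale by n: T² = 4 · 2.3919 = 9.5677.

T² ≈ 9.5677


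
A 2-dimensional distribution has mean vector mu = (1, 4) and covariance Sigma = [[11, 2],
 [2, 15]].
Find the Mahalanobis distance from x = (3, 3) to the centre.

Step 1 — centre the observation: (x - mu) = (2, -1).

Step 2 — invert Sigma. det(Sigma) = 11·15 - (2)² = 161.
  Sigma^{-1} = (1/det) · [[d, -b], [-b, a]] = [[0.0932, -0.0124],
 [-0.0124, 0.0683]].

Step 3 — form the quadratic (x - mu)^T · Sigma^{-1} · (x - mu):
  Sigma^{-1} · (x - mu) = (0.1988, -0.0932).
  (x - mu)^T · [Sigma^{-1} · (x - mu)] = (2)·(0.1988) + (-1)·(-0.0932) = 0.4907.

Step 4 — take square root: d = √(0.4907) ≈ 0.7005.

d(x, mu) = √(0.4907) ≈ 0.7005


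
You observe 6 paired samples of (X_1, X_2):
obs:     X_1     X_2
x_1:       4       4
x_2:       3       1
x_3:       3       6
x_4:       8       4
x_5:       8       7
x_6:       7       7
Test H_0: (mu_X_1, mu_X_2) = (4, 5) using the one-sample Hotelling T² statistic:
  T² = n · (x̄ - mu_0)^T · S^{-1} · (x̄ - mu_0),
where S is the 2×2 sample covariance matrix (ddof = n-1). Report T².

Step 1 — sample mean vector:
  mean(X_1) = (4 + 3 + 3 + 8 + 8 + 7) / 6 = 33/6 = 5.5
  mean(X_2) = (4 + 1 + 6 + 4 + 7 + 7) / 6 = 29/6 = 4.8333
  x̄ = (5.5, 4.8333),  deviation x̄ - mu_0 = (5.5, 4.8333) - (4, 5) = (1.5, -0.1667).

Step 2 — sample covariance matrix, S[i,j] = (1/(n-1)) · Σ_k (x_{k,i} - mean_i) · (x_{k,j} - mean_j), divisor n-1 = 5:
  S[X_1,X_1] = ((-1.5)·(-1.5) + (-2.5)·(-2.5) + (-2.5)·(-2.5) + (2.5)·(2.5) + (2.5)·(2.5) + (1.5)·(1.5)) / 5 = 29.5/5 = 5.9
  S[X_1,X_2] = ((-1.5)·(-0.8333) + (-2.5)·(-3.8333) + (-2.5)·(1.1667) + (2.5)·(-0.8333) + (2.5)·(2.1667) + (1.5)·(2.1667)) / 5 = 14.5/5 = 2.9
  S[X_2,X_2] = ((-0.8333)·(-0.8333) + (-3.8333)·(-3.8333) + (1.1667)·(1.1667) + (-0.8333)·(-0.8333) + (2.1667)·(2.1667) + (2.1667)·(2.1667)) / 5 = 26.8333/5 = 5.3667
  S = [[5.9, 2.9],
 [2.9, 5.3667]].

Step 3 — invert S. det(S) = 5.9·5.3667 - (2.9)² = 23.2533.
  S^{-1} = (1/det) · [[d, -b], [-b, a]] = [[0.2308, -0.1247],
 [-0.1247, 0.2537]].

Step 4 — quadratic form (x̄ - mu_0)^T · S^{-1} · (x̄ - mu_0):
  S^{-1} · (x̄ - mu_0) = (0.367, -0.2294),
  (x̄ - mu_0)^T · [...] = (1.5)·(0.367) + (-0.1667)·(-0.2294) = 0.5887.

Step 5 — scale by n: T² = 6 · 0.5887 = 3.5321.

T² ≈ 3.5321


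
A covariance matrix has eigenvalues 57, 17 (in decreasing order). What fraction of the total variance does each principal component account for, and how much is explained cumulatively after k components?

Step 1 — total variance = trace(Sigma) = Σ λ_i = 57 + 17 = 74.

Step 2 — fraction explained by component i = λ_i / Σ λ:
  PC1: 57/74 = 0.7703
  PC2: 17/74 = 0.2297

Step 3 — cumulative fraction after k components = (λ_1 + ... + λ_k) / Σ λ:
  k = 1: 57/74 = 0.7703
  k = 2: (57 + 17)/74 = 74/74 = 1

Summary (fraction, with percent):

explained: PC1 0.7703 (77.03%), PC2 0.2297 (22.97%);  cumulative: 0.7703, 1


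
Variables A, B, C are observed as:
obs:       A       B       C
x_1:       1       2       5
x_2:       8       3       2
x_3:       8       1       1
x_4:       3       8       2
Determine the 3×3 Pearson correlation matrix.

Step 1 — column means:
  mean(A) = (1 + 8 + 8 + 3) / 4 = 20/4 = 5
  mean(B) = (2 + 3 + 1 + 8) / 4 = 14/4 = 3.5
  mean(C) = (5 + 2 + 1 + 2) / 4 = 10/4 = 2.5

Step 2 — sample variances and covariances s[i,j] = (1/(n-1)) · Σ_k (x_{k,i} - mean_i) · (x_{k,j} - mean_j), with n-1 = 3:
  s[A,A] = ((-4)·(-4) + (3)·(3) + (3)·(3) + (-2)·(-2)) / 3 = 38/3 = 12.6667
  s[A,B] = ((-4)·(-1.5) + (3)·(-0.5) + (3)·(-2.5) + (-2)·(4.5)) / 3 = -12/3 = -4
  s[A,C] = ((-4)·(2.5) + (3)·(-0.5) + (3)·(-1.5) + (-2)·(-0.5)) / 3 = -15/3 = -5
  s[B,B] = ((-1.5)·(-1.5) + (-0.5)·(-0.5) + (-2.5)·(-2.5) + (4.5)·(4.5)) / 3 = 29/3 = 9.6667
  s[B,C] = ((-1.5)·(2.5) + (-0.5)·(-0.5) + (-2.5)·(-1.5) + (4.5)·(-0.5)) / 3 = -2/3 = -0.6667
  s[C,C] = ((2.5)·(2.5) + (-0.5)·(-0.5) + (-1.5)·(-1.5) + (-0.5)·(-0.5)) / 3 = 9/3 = 3
  Sample standard deviations s_i = √(s[i,i]):
  s(A) = √(12.6667) = 3.559
  s(B) = √(9.6667) = 3.1091
  s(C) = √(3) = 1.7321

Step 3 — r_{ij} = s_{ij} / (s_i · s_j):
  r[A,A] = 1 (diagonal).
  r[A,B] = -4 / (3.559 · 3.1091) = -4 / 11.0655 = -0.3615
  r[A,C] = -5 / (3.559 · 1.7321) = -5 / 6.1644 = -0.8111
  r[B,B] = 1 (diagonal).
  r[B,C] = -0.6667 / (3.1091 · 1.7321) = -0.6667 / 5.3852 = -0.1238
  r[C,C] = 1 (diagonal).

R is symmetric with unit diagonal. Assembling:

R = [[1, -0.3615, -0.8111],
 [-0.3615, 1, -0.1238],
 [-0.8111, -0.1238, 1]]


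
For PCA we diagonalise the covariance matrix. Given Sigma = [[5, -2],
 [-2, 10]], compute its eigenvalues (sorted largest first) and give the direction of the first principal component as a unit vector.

Step 1 — characteristic polynomial of 2×2 Sigma:
  det(Sigma - λI) = λ² - trace · λ + det = 0.
  trace = 5 + 10 = 15, det = 5·10 - (-2)² = 46.
Step 2 — discriminant:
  Δ = trace² - 4·det = 225 - 184 = 41.
Step 3 — eigenvalues:
  λ = (trace ± √Δ)/2 = (15 ± 6.4031)/2,
  λ_1 = 10.7016,  λ_2 = 4.2984.

Step 4 — unit eigenvector for λ_1: solve (Sigma - λ_1 I)v = 0. First row:
  (5 - 10.7016)·v_x + (-2)·v_y = 0, i.e. (-5.7016)·v_x + (-2)·v_y = 0,
  so v ∝ (b, λ_1 - a) = (-2, 5.7016); multiply by -1 so the first entry is positive: u = (2, -5.7016).
  ||u|| = √((2)² + (-5.7016)²) = √(36.5078) ≈ 6.0422,
  v_1 = u/||u|| ≈ (0.331, -0.9436) (||v_1|| = 1).

λ_1 = 10.7016,  λ_2 = 4.2984;  v_1 ≈ (0.331, -0.9436)


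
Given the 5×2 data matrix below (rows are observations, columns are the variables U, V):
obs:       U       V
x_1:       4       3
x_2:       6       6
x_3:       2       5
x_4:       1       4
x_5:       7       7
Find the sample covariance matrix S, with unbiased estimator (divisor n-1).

Step 1 — column means:
  mean(U) = (4 + 6 + 2 + 1 + 7) / 5 = 20/5 = 4
  mean(V) = (3 + 6 + 5 + 4 + 7) / 5 = 25/5 = 5

Step 2 — sample covariance S[i,j] = (1/(n-1)) · Σ_k (x_{k,i} - mean_i) · (x_{k,j} - mean_j), with n-1 = 4.
  S[U,U] = ((0)·(0) + (2)·(2) + (-2)·(-2) + (-3)·(-3) + (3)·(3)) / 4 = 26/4 = 6.5
  S[U,V] = ((0)·(-2) + (2)·(1) + (-2)·(0) + (-3)·(-1) + (3)·(2)) / 4 = 11/4 = 2.75
  S[V,V] = ((-2)·(-2) + (1)·(1) + (0)·(0) + (-1)·(-1) + (2)·(2)) / 4 = 10/4 = 2.5

S is symmetric (S[j,i] = S[i,j]). Assembling:

S = [[6.5, 2.75],
 [2.75, 2.5]]


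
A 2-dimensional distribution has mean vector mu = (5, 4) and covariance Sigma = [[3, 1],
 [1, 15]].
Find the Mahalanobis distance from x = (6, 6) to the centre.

Step 1 — centre the observation: (x - mu) = (1, 2).

Step 2 — invert Sigma. det(Sigma) = 3·15 - (1)² = 44.
  Sigma^{-1} = (1/det) · [[d, -b], [-b, a]] = [[0.3409, -0.0227],
 [-0.0227, 0.0682]].

Step 3 — form the quadratic (x - mu)^T · Sigma^{-1} · (x - mu):
  Sigma^{-1} · (x - mu) = (0.2955, 0.1136).
  (x - mu)^T · [Sigma^{-1} · (x - mu)] = (1)·(0.2955) + (2)·(0.1136) = 0.5227.

Step 4 — take square root: d = √(0.5227) ≈ 0.723.

d(x, mu) = √(0.5227) ≈ 0.723


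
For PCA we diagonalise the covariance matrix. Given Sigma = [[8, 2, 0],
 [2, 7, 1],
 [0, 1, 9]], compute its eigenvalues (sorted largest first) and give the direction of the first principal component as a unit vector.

Step 1 — characteristic polynomial p(λ) = det(λI - Sigma) = λ³ - tr·λ² + c_1·λ - det, where tr = trace, c_1 = sum of the principal 2×2 minors, det = det(Sigma):
  tr = 8 + 7 + 9 = 24,
  c_1 = (8·7 - (2)²) + (8·9 - (0)²) + (7·9 - (1)²) = 52 + 72 + 62 = 186,
  det = 8·(7·9 - (1)²) - (2)·((2)·9 - (1)·(0)) + (0)·((2)·(1) - 7·(0)) = 8·(62) - (2)·(18) + (0)·(2) = 460.
  So p(λ) = λ³ - 24λ² + 186λ - 460.
Step 2 — look for an integer root (rational root theorem: any rational root is an integer divisor of 460). Testing λ = 10:
  p(10) = 1000 - 2400 + 1860 - 460 = 0  ✓
  Dividing out (λ - 10): p(λ) = (λ - 10)(λ² - 14λ + 46).
Step 3 — remaining eigenvalues from the quadratic λ² - 14λ + 46 = 0:
  Δ = 14² - 4·46 = 196 - 184 = 12,  λ = (14 ± √12)/2 = (14 ± 3.4641)/2 ≈ 8.7321 or 5.2679.
  Sorted: λ_1 = 10,  λ_2 = 8.7321,  λ_3 = 5.2679  (check: sum = 24 = tr ✓).

Step 4 — unit eigenvector for λ_1 = 10: v spans the null space of (Sigma - λ_1 I), whose rows are
  r_1 = (-2, 2, 0),  r_2 = (2, -3, 1),  r_3 = (0, 1, -1).
  v is orthogonal to every row, so take v ∝ r_1 × r_2 = ((2)·(1) - (0)·(-3), (0)·(2) - (-2)·(1), (-2)·(-3) - (2)·(2)) = (2, 2, 2).
  Rescale (divide by 2): u = (1, 1, 1).
  ||u|| = √((1)² + (1)² + (1)²) = √(3) ≈ 1.7321,  v_1 = u/||u|| ≈ (0.5774, 0.5774, 0.5774) (||v_1|| = 1).

λ_1 = 10,  λ_2 = 8.7321,  λ_3 = 5.2679;  v_1 ≈ (0.5774, 0.5774, 0.5774)
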